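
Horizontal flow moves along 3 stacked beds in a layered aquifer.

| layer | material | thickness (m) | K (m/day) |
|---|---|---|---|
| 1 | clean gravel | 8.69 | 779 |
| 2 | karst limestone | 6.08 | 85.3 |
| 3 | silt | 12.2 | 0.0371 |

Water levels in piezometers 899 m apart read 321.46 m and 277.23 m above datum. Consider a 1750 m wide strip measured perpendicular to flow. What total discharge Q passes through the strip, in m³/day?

628000

Flow is parallel to layering, so each bed carries its own Darcy discharge and the transmissivities add.
Σ(K_i·b_i) = 779×8.69 + 85.3×6.08 + 0.0371×12.2 = 7289 m²/day.
Hydraulic gradient i = (321.46 − 277.23) / 899 = 44.23 / 899 = 0.04920.
Q = Σ(K_i·b_i) · W · i = 7289 × 1750 × 0.04920 = 6.275e+05 m³/day.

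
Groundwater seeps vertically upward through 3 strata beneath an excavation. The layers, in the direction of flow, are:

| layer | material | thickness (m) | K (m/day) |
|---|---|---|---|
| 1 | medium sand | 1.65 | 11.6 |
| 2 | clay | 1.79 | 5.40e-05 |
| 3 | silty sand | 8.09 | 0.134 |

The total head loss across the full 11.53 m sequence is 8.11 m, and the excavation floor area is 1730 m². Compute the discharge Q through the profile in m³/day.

Flow is perpendicular to layering, so the layers act in series and the equivalent K is the thickness-weighted harmonic mean.
Total thickness L = 1.65 + 1.79 + 8.09 = 11.53 m.
Σ(b_i/K_i) = 1.65/11.6 + 1.79/5.40e-05 + 8.09/0.134 = 33209 d.
K_eq = L / Σ(b_i/K_i) = 11.53 / 33209 = 0.0003472 m/day.
Q = K_eq · A · (Δh/L) = 0.0003472 × 1730 × (8.11/11.53) = 0.4225 m³/day.

0.422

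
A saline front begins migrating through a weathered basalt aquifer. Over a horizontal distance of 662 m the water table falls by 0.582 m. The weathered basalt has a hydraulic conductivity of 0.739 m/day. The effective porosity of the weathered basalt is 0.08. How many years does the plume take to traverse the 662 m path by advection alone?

223

Hydraulic gradient i = Δh / L = 0.582 / 662 = 0.0008792.
Darcy flux q = K · i = 0.7390 × 0.0008792 = 0.0006497 m/day.
Seepage velocity v = q / n_e = 0.0006497 / 0.08 = 0.008121 m/day.
Travel time t = L / v = 662 / 0.008121 = 81515 days = 223.2 years.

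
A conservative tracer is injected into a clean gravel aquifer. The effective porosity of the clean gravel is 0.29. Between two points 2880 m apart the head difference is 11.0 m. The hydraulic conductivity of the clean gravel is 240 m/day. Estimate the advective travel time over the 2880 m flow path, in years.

Hydraulic gradient i = Δh / L = 11.0 / 2880 = 0.003819.
Darcy flux q = K · i = 240.0 × 0.003819 = 0.9167 m/day.
Seepage velocity v = q / n_e = 0.9167 / 0.29 = 3.161 m/day.
Travel time t = L / v = 2880 / 3.161 = 911.1 days = 2.495 years.

2.49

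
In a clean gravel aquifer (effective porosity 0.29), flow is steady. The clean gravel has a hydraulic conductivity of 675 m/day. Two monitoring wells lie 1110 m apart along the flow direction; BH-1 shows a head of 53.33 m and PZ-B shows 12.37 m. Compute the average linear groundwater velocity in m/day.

Hydraulic gradient i = (53.33 − 12.37) / 1110 = 40.96 / 1110 = 0.03690.
Darcy flux q = K · i = 675.0 × 0.03690 = 24.91 m/day.
Seepage velocity v = q / n_e = 24.91 / 0.29 = 85.89 m/day.

85.9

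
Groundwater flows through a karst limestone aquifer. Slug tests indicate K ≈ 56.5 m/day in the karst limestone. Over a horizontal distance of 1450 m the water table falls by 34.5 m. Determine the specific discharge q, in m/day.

Hydraulic gradient i = Δh / L = 34.5 / 1450 = 0.02379.
Specific discharge q = K · i = 56.50 × 0.02379 = 1.344 m/day.

1.34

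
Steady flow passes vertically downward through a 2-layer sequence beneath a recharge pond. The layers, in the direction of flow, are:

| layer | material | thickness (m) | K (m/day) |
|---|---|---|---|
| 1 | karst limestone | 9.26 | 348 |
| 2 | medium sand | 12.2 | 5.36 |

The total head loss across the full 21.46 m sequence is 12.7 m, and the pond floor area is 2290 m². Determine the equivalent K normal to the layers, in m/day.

Flow is perpendicular to layering, so the layers act in series and the equivalent K is the thickness-weighted harmonic mean.
Total thickness L = 9.26 + 12.2 = 21.46 m.
Σ(b_i/K_i) = 9.26/348 + 12.2/5.36 = 2.303 d.
K_eq = L / Σ(b_i/K_i) = 21.46 / 2.303 = 9.319 m/day.

9.32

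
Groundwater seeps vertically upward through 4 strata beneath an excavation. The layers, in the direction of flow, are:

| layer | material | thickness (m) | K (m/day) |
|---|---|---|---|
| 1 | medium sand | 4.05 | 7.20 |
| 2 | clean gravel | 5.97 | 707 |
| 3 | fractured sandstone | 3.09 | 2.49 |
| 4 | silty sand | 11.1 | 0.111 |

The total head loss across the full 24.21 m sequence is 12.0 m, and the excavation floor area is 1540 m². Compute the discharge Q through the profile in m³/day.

Flow is perpendicular to layering, so the layers act in series and the equivalent K is the thickness-weighted harmonic mean.
Total thickness L = 4.05 + 5.97 + 3.09 + 11.1 = 24.21 m.
Σ(b_i/K_i) = 4.05/7.20 + 5.97/707 + 3.09/2.49 + 11.1/0.111 = 101.8 d.
K_eq = L / Σ(b_i/K_i) = 24.21 / 101.8 = 0.2378 m/day.
Q = K_eq · A · (Δh/L) = 0.2378 × 1540 × (12.0/24.21) = 181.5 m³/day.

182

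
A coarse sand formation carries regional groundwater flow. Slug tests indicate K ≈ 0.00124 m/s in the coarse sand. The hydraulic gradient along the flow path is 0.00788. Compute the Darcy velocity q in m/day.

Convert K: 0.00124 m/s × 86400 = 107.1 m/day.
Hydraulic gradient i = 0.00788.
Specific discharge q = K · i = 107.1 × 0.007880 = 0.8442 m/day.

0.844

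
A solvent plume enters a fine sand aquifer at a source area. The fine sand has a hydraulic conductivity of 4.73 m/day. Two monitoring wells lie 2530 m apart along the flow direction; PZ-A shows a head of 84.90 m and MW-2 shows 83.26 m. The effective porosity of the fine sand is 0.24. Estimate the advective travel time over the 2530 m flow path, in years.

542

Hydraulic gradient i = (84.90 − 83.26) / 2530 = 1.64 / 2530 = 0.0006482.
Darcy flux q = K · i = 4.730 × 0.0006482 = 0.003066 m/day.
Seepage velocity v = q / n_e = 0.003066 / 0.24 = 0.01278 m/day.
Travel time t = L / v = 2530 / 0.01278 = 1.980e+05 days = 542.2 years.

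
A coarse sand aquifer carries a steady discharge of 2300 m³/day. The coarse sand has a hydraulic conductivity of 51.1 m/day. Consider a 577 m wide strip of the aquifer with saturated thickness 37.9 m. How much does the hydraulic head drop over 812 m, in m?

Cross-sectional area A = 577 × 37.9 = 21868 m².
From Q = K·A·i, i = Q / (K·A) = 2300 / (51.10 × 21868) = 0.002058.
Head loss Δh = i · L = 0.002058 × 812 = 1.671 m.

1.67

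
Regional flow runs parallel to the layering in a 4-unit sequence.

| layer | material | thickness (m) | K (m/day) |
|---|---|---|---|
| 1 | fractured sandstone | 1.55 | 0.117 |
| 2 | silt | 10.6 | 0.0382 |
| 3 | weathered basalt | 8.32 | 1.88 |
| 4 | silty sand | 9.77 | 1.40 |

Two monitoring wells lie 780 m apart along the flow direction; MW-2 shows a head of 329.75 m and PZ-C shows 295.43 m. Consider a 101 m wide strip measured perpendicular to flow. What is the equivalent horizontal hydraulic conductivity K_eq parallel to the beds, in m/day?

Flow is parallel to layering, so each bed carries its own Darcy discharge and the transmissivities add.
Σ(K_i·b_i) = 0.117×1.55 + 0.0382×10.6 + 1.88×8.32 + 1.40×9.77 = 29.91 m²/day.
Total thickness b = 30.24 m, so K_eq = Σ(K_i·b_i)/b = 0.9890 m/day.

0.989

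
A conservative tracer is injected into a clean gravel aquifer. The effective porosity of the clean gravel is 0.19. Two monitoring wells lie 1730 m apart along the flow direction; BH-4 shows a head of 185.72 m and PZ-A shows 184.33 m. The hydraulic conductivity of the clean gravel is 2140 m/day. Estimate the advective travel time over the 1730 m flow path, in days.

Hydraulic gradient i = (185.72 − 184.33) / 1730 = 1.39 / 1730 = 0.0008035.
Darcy flux q = K · i = 2140 × 0.0008035 = 1.719 m/day.
Seepage velocity v = q / n_e = 1.719 / 0.19 = 9.050 m/day.
Travel time t = L / v = 1730 / 9.050 = 191.2 days.

191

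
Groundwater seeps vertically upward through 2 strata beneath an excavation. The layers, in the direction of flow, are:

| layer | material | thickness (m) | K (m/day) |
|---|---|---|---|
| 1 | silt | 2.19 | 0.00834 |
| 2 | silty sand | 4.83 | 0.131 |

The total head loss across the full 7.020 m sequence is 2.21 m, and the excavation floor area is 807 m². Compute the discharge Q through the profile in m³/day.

Flow is perpendicular to layering, so the layers act in series and the equivalent K is the thickness-weighted harmonic mean.
Total thickness L = 2.19 + 4.83 = 7.020 m.
Σ(b_i/K_i) = 2.19/0.00834 + 4.83/0.131 = 299.5 d.
K_eq = L / Σ(b_i/K_i) = 7.020 / 299.5 = 0.02344 m/day.
Q = K_eq · A · (Δh/L) = 0.02344 × 807 × (2.21/7.020) = 5.956 m³/day.

5.96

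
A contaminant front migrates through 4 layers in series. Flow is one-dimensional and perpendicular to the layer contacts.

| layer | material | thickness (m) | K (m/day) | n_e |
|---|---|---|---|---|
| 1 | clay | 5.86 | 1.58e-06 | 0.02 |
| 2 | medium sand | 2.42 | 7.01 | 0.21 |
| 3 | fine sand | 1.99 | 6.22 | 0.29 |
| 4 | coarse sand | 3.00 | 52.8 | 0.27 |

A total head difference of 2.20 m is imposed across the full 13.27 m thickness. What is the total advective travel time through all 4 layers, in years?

9290

With flow normal to the layers, continuity requires the same specific discharge q through every layer.
Σ(b_i/K_i) = 5.86/1.58e-06 + 2.42/7.01 + 1.99/6.22 + 3.00/52.8 = 3.709e+06 d.
q = Δh / Σ(b_i/K_i) = 2.20 / 3.709e+06 = 5.932e-07 m/day.
In each layer the seepage velocity is v_i = q/n_i, so the layer transit time is t_i = b_i·n_i / q:
  layer 1 (clay): t_1 = 5.86 × 0.02 / 5.932e-07 = 1.976e+05 d
  layer 2 (medium sand): t_2 = 2.42 × 0.21 / 5.932e-07 = 8.567e+05 d
  layer 3 (fine sand): t_3 = 1.99 × 0.29 / 5.932e-07 = 9.729e+05 d
  layer 4 (coarse sand): t_4 = 3.00 × 0.27 / 5.932e-07 = 1.366e+06 d
Total t = Σ t_i = 3.393e+06 days = 9289 years.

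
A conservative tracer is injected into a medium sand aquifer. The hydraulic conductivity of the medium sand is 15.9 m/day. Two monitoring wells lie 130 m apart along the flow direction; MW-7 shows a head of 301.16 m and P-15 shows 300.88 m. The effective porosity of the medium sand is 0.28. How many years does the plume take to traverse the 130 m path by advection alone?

2.91

Hydraulic gradient i = (301.16 − 300.88) / 130 = 0.28 / 130 = 0.002154.
Darcy flux q = K · i = 15.90 × 0.002154 = 0.03425 m/day.
Seepage velocity v = q / n_e = 0.03425 / 0.28 = 0.1223 m/day.
Travel time t = L / v = 130 / 0.1223 = 1063 days = 2.910 years.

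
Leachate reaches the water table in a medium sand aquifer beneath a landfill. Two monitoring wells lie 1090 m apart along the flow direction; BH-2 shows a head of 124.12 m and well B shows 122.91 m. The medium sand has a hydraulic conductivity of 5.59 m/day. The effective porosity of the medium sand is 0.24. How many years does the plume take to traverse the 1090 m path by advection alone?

Hydraulic gradient i = (124.12 − 122.91) / 1090 = 1.21 / 1090 = 0.001110.
Darcy flux q = K · i = 5.590 × 0.001110 = 0.006205 m/day.
Seepage velocity v = q / n_e = 0.006205 / 0.24 = 0.02586 m/day.
Travel time t = L / v = 1090 / 0.02586 = 42157 days = 115.4 years.

115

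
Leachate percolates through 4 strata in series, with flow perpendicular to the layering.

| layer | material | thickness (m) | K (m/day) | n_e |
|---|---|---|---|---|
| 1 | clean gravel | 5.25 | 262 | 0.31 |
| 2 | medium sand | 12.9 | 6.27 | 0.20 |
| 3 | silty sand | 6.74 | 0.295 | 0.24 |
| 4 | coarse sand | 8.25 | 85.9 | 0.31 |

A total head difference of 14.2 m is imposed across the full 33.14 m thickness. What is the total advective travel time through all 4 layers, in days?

With flow normal to the layers, continuity requires the same specific discharge q through every layer.
Σ(b_i/K_i) = 5.25/262 + 12.9/6.27 + 6.74/0.295 + 8.25/85.9 = 25.02 d.
q = Δh / Σ(b_i/K_i) = 14.2 / 25.02 = 0.5675 m/day.
In each layer the seepage velocity is v_i = q/n_i, so the layer transit time is t_i = b_i·n_i / q:
  layer 1 (clean gravel): t_1 = 5.25 × 0.31 / 0.5675 = 2.868 d
  layer 2 (medium sand): t_2 = 12.9 × 0.20 / 0.5675 = 4.546 d
  layer 3 (silty sand): t_3 = 6.74 × 0.24 / 0.5675 = 2.850 d
  layer 4 (coarse sand): t_4 = 8.25 × 0.31 / 0.5675 = 4.506 d
Total t = Σ t_i = 14.77 days.

14.8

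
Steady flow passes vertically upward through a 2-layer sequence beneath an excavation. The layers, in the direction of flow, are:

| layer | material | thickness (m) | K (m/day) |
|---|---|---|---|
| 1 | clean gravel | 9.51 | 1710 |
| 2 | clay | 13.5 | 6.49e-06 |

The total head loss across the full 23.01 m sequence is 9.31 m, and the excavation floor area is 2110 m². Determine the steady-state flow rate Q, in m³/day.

0.00944

Flow is perpendicular to layering, so the layers act in series and the equivalent K is the thickness-weighted harmonic mean.
Total thickness L = 9.51 + 13.5 = 23.01 m.
Σ(b_i/K_i) = 9.51/1710 + 13.5/6.49e-06 = 2.080e+06 d.
K_eq = L / Σ(b_i/K_i) = 23.01 / 2.080e+06 = 1.106e-05 m/day.
Q = K_eq · A · (Δh/L) = 1.106e-05 × 2110 × (9.31/23.01) = 0.009444 m³/day.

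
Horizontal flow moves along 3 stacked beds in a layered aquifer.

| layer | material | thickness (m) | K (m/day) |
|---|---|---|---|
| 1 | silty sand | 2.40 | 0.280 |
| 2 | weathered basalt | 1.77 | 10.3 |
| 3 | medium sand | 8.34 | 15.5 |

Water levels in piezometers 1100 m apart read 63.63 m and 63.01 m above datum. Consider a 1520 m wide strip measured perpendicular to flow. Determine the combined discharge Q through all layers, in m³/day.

Flow is parallel to layering, so each bed carries its own Darcy discharge and the transmissivities add.
Σ(K_i·b_i) = 0.280×2.40 + 10.3×1.77 + 15.5×8.34 = 148.2 m²/day.
Hydraulic gradient i = (63.63 − 63.01) / 1100 = 0.62 / 1100 = 0.0005636.
Q = Σ(K_i·b_i) · W · i = 148.2 × 1520 × 0.0005636 = 126.9 m³/day.

127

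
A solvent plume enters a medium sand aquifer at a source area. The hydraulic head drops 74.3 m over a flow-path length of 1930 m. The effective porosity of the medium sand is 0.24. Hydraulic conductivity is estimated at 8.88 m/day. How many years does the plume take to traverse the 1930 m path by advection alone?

3.71

Hydraulic gradient i = Δh / L = 74.3 / 1930 = 0.03850.
Darcy flux q = K · i = 8.880 × 0.03850 = 0.3419 m/day.
Seepage velocity v = q / n_e = 0.3419 / 0.24 = 1.424 m/day.
Travel time t = L / v = 1930 / 1.424 = 1355 days = 3.710 years.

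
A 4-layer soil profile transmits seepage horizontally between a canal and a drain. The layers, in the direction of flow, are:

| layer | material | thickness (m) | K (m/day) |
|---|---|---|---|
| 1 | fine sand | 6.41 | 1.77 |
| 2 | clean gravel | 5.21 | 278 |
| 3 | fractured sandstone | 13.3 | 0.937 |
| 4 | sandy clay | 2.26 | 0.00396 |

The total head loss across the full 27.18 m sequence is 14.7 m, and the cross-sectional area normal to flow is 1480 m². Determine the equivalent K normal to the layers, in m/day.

Flow is perpendicular to layering, so the layers act in series and the equivalent K is the thickness-weighted harmonic mean.
Total thickness L = 6.41 + 5.21 + 13.3 + 2.26 = 27.18 m.
Σ(b_i/K_i) = 6.41/1.77 + 5.21/278 + 13.3/0.937 + 2.26/0.00396 = 588.5 d.
K_eq = L / Σ(b_i/K_i) = 27.18 / 588.5 = 0.04618 m/day.

0.0462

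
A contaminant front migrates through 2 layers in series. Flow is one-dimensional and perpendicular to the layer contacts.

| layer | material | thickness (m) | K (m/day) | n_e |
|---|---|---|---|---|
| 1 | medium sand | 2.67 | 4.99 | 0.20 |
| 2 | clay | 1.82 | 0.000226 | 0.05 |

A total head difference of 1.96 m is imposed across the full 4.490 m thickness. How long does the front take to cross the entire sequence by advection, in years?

7.03

With flow normal to the layers, continuity requires the same specific discharge q through every layer.
Σ(b_i/K_i) = 2.67/4.99 + 1.82/0.000226 = 8054 d.
q = Δh / Σ(b_i/K_i) = 1.96 / 8054 = 0.0002434 m/day.
In each layer the seepage velocity is v_i = q/n_i, so the layer transit time is t_i = b_i·n_i / q:
  layer 1 (medium sand): t_1 = 2.67 × 0.20 / 0.0002434 = 2194 d
  layer 2 (clay): t_2 = 1.82 × 0.05 / 0.0002434 = 373.9 d
Total t = Σ t_i = 2568 days = 7.031 years.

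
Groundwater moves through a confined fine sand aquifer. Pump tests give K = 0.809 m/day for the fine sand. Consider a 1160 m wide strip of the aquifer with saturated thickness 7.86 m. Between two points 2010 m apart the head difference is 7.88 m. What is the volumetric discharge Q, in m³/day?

Cross-sectional area A = 1160 × 7.86 = 9118 m².
Hydraulic gradient i = Δh / L = 7.88 / 2010 = 0.003920.
Darcy's law: Q = K · A · i = 0.8090 × 9118 × 0.003920 = 28.92 m³/day.

28.9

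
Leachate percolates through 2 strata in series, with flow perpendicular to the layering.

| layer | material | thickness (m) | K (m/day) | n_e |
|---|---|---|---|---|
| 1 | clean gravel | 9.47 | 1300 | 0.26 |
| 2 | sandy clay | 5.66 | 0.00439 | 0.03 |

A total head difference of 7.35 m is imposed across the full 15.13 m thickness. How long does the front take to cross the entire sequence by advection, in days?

With flow normal to the layers, continuity requires the same specific discharge q through every layer.
Σ(b_i/K_i) = 9.47/1300 + 5.66/0.00439 = 1289 d.
q = Δh / Σ(b_i/K_i) = 7.35 / 1289 = 0.005701 m/day.
In each layer the seepage velocity is v_i = q/n_i, so the layer transit time is t_i = b_i·n_i / q:
  layer 1 (clean gravel): t_1 = 9.47 × 0.26 / 0.005701 = 431.9 d
  layer 2 (sandy clay): t_2 = 5.66 × 0.03 / 0.005701 = 29.79 d
Total t = Σ t_i = 461.7 days.

462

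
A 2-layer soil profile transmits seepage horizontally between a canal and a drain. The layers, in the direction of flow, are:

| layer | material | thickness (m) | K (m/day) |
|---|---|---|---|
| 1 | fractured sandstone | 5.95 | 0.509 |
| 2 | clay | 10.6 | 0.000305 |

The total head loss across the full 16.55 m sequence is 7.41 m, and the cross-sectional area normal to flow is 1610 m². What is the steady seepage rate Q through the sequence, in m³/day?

0.343

Flow is perpendicular to layering, so the layers act in series and the equivalent K is the thickness-weighted harmonic mean.
Total thickness L = 5.95 + 10.6 = 16.55 m.
Σ(b_i/K_i) = 5.95/0.509 + 10.6/0.000305 = 34766 d.
K_eq = L / Σ(b_i/K_i) = 16.55 / 34766 = 0.0004760 m/day.
Q = K_eq · A · (Δh/L) = 0.0004760 × 1610 × (7.41/16.55) = 0.3432 m³/day.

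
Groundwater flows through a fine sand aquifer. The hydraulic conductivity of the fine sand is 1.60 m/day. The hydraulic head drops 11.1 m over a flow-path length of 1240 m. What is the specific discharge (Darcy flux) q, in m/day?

Hydraulic gradient i = Δh / L = 11.1 / 1240 = 0.008952.
Specific discharge q = K · i = 1.600 × 0.008952 = 0.01432 m/day.

0.0143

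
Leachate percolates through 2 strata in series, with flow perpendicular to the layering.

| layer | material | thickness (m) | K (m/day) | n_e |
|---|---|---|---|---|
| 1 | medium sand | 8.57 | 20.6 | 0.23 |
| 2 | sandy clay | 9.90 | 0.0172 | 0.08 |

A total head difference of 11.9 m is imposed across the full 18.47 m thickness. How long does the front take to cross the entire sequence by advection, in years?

0.366

With flow normal to the layers, continuity requires the same specific discharge q through every layer.
Σ(b_i/K_i) = 8.57/20.6 + 9.90/0.0172 = 576.0 d.
q = Δh / Σ(b_i/K_i) = 11.9 / 576.0 = 0.02066 m/day.
In each layer the seepage velocity is v_i = q/n_i, so the layer transit time is t_i = b_i·n_i / q:
  layer 1 (medium sand): t_1 = 8.57 × 0.23 / 0.02066 = 95.41 d
  layer 2 (sandy clay): t_2 = 9.90 × 0.08 / 0.02066 = 38.34 d
Total t = Σ t_i = 133.7 days = 0.3662 years.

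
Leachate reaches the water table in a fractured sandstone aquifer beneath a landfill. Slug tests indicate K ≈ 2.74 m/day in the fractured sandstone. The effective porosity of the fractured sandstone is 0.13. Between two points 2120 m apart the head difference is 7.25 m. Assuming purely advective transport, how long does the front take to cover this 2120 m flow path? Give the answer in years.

80.5

Hydraulic gradient i = Δh / L = 7.25 / 2120 = 0.003420.
Darcy flux q = K · i = 2.740 × 0.003420 = 0.009370 m/day.
Seepage velocity v = q / n_e = 0.009370 / 0.13 = 0.07208 m/day.
Travel time t = L / v = 2120 / 0.07208 = 29412 days = 80.53 years.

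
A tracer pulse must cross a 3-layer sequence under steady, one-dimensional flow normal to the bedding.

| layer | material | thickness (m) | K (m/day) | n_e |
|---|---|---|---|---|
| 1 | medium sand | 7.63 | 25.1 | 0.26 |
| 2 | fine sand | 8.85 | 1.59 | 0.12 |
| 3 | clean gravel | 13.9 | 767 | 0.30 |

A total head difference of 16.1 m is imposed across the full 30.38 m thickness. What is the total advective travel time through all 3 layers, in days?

2.64

With flow normal to the layers, continuity requires the same specific discharge q through every layer.
Σ(b_i/K_i) = 7.63/25.1 + 8.85/1.59 + 13.9/767 = 5.888 d.
q = Δh / Σ(b_i/K_i) = 16.1 / 5.888 = 2.734 m/day.
In each layer the seepage velocity is v_i = q/n_i, so the layer transit time is t_i = b_i·n_i / q:
  layer 1 (medium sand): t_1 = 7.63 × 0.26 / 2.734 = 0.7255 d
  layer 2 (fine sand): t_2 = 8.85 × 0.12 / 2.734 = 0.3884 d
  layer 3 (clean gravel): t_3 = 13.9 × 0.30 / 2.734 = 1.525 d
Total t = Σ t_i = 2.639 days.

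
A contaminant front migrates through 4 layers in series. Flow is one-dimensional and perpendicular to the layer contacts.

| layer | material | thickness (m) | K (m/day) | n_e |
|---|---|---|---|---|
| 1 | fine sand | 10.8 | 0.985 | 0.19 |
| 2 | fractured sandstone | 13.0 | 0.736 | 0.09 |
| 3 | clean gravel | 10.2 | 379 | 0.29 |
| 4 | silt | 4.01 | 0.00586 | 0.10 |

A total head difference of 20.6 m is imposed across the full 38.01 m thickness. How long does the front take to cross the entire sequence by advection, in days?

With flow normal to the layers, continuity requires the same specific discharge q through every layer.
Σ(b_i/K_i) = 10.8/0.985 + 13.0/0.736 + 10.2/379 + 4.01/0.00586 = 713.0 d.
q = Δh / Σ(b_i/K_i) = 20.6 / 713.0 = 0.02889 m/day.
In each layer the seepage velocity is v_i = q/n_i, so the layer transit time is t_i = b_i·n_i / q:
  layer 1 (fine sand): t_1 = 10.8 × 0.19 / 0.02889 = 71.02 d
  layer 2 (fractured sandstone): t_2 = 13.0 × 0.09 / 0.02889 = 40.49 d
  layer 3 (clean gravel): t_3 = 10.2 × 0.29 / 0.02889 = 102.4 d
  layer 4 (silt): t_4 = 4.01 × 0.10 / 0.02889 = 13.88 d
Total t = Σ t_i = 227.8 days.

228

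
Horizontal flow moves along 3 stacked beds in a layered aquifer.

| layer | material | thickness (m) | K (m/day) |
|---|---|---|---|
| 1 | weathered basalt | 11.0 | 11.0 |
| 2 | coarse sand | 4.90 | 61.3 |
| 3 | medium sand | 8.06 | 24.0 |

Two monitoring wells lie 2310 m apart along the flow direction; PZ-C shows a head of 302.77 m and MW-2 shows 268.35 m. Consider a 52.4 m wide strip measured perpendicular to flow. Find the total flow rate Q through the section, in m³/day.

Flow is parallel to layering, so each bed carries its own Darcy discharge and the transmissivities add.
Σ(K_i·b_i) = 11.0×11.0 + 61.3×4.90 + 24.0×8.06 = 614.8 m²/day.
Hydraulic gradient i = (302.77 − 268.35) / 2310 = 34.42 / 2310 = 0.01490.
Q = Σ(K_i·b_i) · W · i = 614.8 × 52.4 × 0.01490 = 480.0 m³/day.

480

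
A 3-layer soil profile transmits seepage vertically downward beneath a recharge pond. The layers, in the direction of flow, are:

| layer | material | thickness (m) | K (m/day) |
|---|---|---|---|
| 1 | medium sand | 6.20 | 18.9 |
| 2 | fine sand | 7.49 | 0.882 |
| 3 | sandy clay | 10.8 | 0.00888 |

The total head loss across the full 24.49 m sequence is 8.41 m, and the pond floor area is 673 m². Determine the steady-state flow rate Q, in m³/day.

4.62

Flow is perpendicular to layering, so the layers act in series and the equivalent K is the thickness-weighted harmonic mean.
Total thickness L = 6.20 + 7.49 + 10.8 = 24.49 m.
Σ(b_i/K_i) = 6.20/18.9 + 7.49/0.882 + 10.8/0.00888 = 1225 d.
K_eq = L / Σ(b_i/K_i) = 24.49 / 1225 = 0.01999 m/day.
Q = K_eq · A · (Δh/L) = 0.01999 × 673 × (8.41/24.49) = 4.620 m³/day.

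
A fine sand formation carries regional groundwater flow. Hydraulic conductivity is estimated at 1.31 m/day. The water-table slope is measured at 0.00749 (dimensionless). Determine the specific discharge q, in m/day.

0.00981

Hydraulic gradient i = 0.00749.
Specific discharge q = K · i = 1.310 × 0.007490 = 0.009812 m/day.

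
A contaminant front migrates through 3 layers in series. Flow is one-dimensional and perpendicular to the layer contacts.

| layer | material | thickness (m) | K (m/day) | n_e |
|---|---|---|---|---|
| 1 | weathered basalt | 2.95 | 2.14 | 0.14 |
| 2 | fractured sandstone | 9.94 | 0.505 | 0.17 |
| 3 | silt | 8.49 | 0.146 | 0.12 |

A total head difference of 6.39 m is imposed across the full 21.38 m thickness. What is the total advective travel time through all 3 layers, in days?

38.7

With flow normal to the layers, continuity requires the same specific discharge q through every layer.
Σ(b_i/K_i) = 2.95/2.14 + 9.94/0.505 + 8.49/0.146 = 79.21 d.
q = Δh / Σ(b_i/K_i) = 6.39 / 79.21 = 0.08067 m/day.
In each layer the seepage velocity is v_i = q/n_i, so the layer transit time is t_i = b_i·n_i / q:
  layer 1 (weathered basalt): t_1 = 2.95 × 0.14 / 0.08067 = 5.120 d
  layer 2 (fractured sandstone): t_2 = 9.94 × 0.17 / 0.08067 = 20.95 d
  layer 3 (silt): t_3 = 8.49 × 0.12 / 0.08067 = 12.63 d
Total t = Σ t_i = 38.70 days.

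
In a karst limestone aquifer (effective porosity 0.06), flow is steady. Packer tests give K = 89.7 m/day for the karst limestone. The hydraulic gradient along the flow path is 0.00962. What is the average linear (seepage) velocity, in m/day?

14.4

Hydraulic gradient i = 0.00962.
Darcy flux q = K · i = 89.70 × 0.009620 = 0.8629 m/day.
Seepage velocity v = q / n_e = 0.8629 / 0.06 = 14.38 m/day.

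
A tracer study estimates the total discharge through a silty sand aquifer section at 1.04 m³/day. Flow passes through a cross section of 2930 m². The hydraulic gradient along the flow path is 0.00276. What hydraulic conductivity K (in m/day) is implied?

0.129

Hydraulic gradient i = 0.00276.
From Q = K·A·i, K = Q / (A·i) = 1.04 / (2930 × 0.002760) = 0.1286 m/day.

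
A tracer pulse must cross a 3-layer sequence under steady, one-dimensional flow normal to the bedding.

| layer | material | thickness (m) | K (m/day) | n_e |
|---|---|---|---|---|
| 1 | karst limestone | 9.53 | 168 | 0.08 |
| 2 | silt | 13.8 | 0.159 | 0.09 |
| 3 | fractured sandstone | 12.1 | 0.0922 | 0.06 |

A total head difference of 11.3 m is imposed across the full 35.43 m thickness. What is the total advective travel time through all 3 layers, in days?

52.7

With flow normal to the layers, continuity requires the same specific discharge q through every layer.
Σ(b_i/K_i) = 9.53/168 + 13.8/0.159 + 12.1/0.0922 = 218.1 d.
q = Δh / Σ(b_i/K_i) = 11.3 / 218.1 = 0.05181 m/day.
In each layer the seepage velocity is v_i = q/n_i, so the layer transit time is t_i = b_i·n_i / q:
  layer 1 (karst limestone): t_1 = 9.53 × 0.08 / 0.05181 = 14.71 d
  layer 2 (silt): t_2 = 13.8 × 0.09 / 0.05181 = 23.97 d
  layer 3 (fractured sandstone): t_3 = 12.1 × 0.06 / 0.05181 = 14.01 d
Total t = Σ t_i = 52.70 days.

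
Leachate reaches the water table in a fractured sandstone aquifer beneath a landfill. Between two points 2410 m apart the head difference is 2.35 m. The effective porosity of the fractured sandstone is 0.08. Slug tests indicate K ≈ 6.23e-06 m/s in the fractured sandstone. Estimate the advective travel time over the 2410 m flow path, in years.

Convert K: 6.23e-06 m/s × 86400 = 0.5383 m/day.
Hydraulic gradient i = Δh / L = 2.35 / 2410 = 0.0009751.
Darcy flux q = K · i = 0.5383 × 0.0009751 = 0.0005249 m/day.
Seepage velocity v = q / n_e = 0.0005249 / 0.08 = 0.006561 m/day.
Travel time t = L / v = 2410 / 0.006561 = 3.673e+05 days = 1006 years.

1010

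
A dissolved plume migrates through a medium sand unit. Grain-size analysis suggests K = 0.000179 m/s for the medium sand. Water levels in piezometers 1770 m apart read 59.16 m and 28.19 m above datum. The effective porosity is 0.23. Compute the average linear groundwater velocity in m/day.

Convert K: 0.000179 m/s × 86400 = 15.47 m/day.
Hydraulic gradient i = (59.16 − 28.19) / 1770 = 30.97 / 1770 = 0.01750.
Darcy flux q = K · i = 15.47 × 0.01750 = 0.2706 m/day.
Seepage velocity v = q / n_e = 0.2706 / 0.23 = 1.177 m/day.

1.18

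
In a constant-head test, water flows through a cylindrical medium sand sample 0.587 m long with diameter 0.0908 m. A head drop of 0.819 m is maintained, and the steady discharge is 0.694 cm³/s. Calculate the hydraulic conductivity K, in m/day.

6.64

Cross-sectional area A = π·(d/2)² = π × (0.0908/2)² = 0.006475 m².
Convert discharge: 0.694 cm³/s = 6.940e-07 m³/s.
Darcy's law rearranged: K = Q·L / (A·Δh) = 6.940e-07 × 0.587 / (0.006475 × 0.819) = 7.682e-05 m/s = 6.637 m/day.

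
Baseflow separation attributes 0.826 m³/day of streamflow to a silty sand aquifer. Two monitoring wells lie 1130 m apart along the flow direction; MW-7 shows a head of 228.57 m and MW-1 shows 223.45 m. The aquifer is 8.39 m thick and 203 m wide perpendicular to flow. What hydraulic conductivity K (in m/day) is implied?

Cross-sectional area A = 203 × 8.39 = 1703 m².
Hydraulic gradient i = (228.57 − 223.45) / 1130 = 5.12 / 1130 = 0.004531.
From Q = K·A·i, K = Q / (A·i) = 0.826 / (1703 × 0.004531) = 0.1070 m/day.

0.107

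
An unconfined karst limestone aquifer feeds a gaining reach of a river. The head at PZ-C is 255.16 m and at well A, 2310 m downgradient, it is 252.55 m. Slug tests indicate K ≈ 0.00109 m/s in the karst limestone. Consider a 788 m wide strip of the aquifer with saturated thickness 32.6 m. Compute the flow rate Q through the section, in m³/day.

Convert K: 0.00109 m/s × 86400 = 94.18 m/day.
Cross-sectional area A = 788 × 32.6 = 25689 m².
Hydraulic gradient i = (255.16 − 252.55) / 2310 = 2.61 / 2310 = 0.001130.
Darcy's law: Q = K · A · i = 94.18 × 25689 × 0.001130 = 2733 m³/day.

2730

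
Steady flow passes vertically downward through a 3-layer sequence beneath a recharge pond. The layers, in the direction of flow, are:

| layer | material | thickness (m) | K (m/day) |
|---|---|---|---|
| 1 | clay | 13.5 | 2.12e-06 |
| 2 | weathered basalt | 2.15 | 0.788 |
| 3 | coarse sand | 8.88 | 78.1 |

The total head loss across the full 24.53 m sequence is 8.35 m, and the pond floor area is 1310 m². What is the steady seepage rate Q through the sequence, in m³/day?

Flow is perpendicular to layering, so the layers act in series and the equivalent K is the thickness-weighted harmonic mean.
Total thickness L = 13.5 + 2.15 + 8.88 = 24.53 m.
Σ(b_i/K_i) = 13.5/2.12e-06 + 2.15/0.788 + 8.88/78.1 = 6.368e+06 d.
K_eq = L / Σ(b_i/K_i) = 24.53 / 6.368e+06 = 3.852e-06 m/day.
Q = K_eq · A · (Δh/L) = 3.852e-06 × 1310 × (8.35/24.53) = 0.001718 m³/day.

0.00172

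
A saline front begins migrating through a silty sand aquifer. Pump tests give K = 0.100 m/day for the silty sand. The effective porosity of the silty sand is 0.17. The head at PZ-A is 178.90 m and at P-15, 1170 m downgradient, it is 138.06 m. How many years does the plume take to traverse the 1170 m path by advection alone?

Hydraulic gradient i = (178.90 − 138.06) / 1170 = 40.84 / 1170 = 0.03491.
Darcy flux q = K · i = 0.1000 × 0.03491 = 0.003491 m/day.
Seepage velocity v = q / n_e = 0.003491 / 0.17 = 0.02053 m/day.
Travel time t = L / v = 1170 / 0.02053 = 56982 days = 156.0 years.

156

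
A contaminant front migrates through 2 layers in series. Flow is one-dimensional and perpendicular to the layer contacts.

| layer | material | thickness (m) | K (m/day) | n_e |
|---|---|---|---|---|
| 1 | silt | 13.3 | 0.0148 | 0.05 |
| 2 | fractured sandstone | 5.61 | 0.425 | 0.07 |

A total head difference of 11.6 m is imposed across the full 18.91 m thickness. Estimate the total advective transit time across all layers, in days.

With flow normal to the layers, continuity requires the same specific discharge q through every layer.
Σ(b_i/K_i) = 13.3/0.0148 + 5.61/0.425 = 911.8 d.
q = Δh / Σ(b_i/K_i) = 11.6 / 911.8 = 0.01272 m/day.
In each layer the seepage velocity is v_i = q/n_i, so the layer transit time is t_i = b_i·n_i / q:
  layer 1 (silt): t_1 = 13.3 × 0.05 / 0.01272 = 52.27 d
  layer 2 (fractured sandstone): t_2 = 5.61 × 0.07 / 0.01272 = 30.87 d
Total t = Σ t_i = 83.14 days.

83.1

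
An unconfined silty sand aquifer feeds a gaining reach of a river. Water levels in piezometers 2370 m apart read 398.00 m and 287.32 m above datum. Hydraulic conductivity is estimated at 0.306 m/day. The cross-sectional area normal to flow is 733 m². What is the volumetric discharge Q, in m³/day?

10.5

Hydraulic gradient i = (398.00 − 287.32) / 2370 = 110.68 / 2370 = 0.04670.
Darcy's law: Q = K · A · i = 0.3060 × 733.0 × 0.04670 = 10.47 m³/day.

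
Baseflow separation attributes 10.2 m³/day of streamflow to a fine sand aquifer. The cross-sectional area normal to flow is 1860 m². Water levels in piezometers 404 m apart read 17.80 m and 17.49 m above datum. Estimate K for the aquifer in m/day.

Hydraulic gradient i = (17.80 − 17.49) / 404 = 0.31 / 404 = 0.0007673.
From Q = K·A·i, K = Q / (A·i) = 10.2 / (1860 × 0.0007673) = 7.147 m/day.

7.15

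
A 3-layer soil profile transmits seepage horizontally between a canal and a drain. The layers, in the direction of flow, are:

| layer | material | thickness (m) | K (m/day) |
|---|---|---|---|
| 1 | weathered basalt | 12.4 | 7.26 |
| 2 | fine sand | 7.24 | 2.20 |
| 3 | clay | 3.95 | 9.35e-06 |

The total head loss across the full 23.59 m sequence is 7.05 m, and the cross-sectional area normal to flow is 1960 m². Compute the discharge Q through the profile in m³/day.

Flow is perpendicular to layering, so the layers act in series and the equivalent K is the thickness-weighted harmonic mean.
Total thickness L = 12.4 + 7.24 + 3.95 = 23.59 m.
Σ(b_i/K_i) = 12.4/7.26 + 7.24/2.20 + 3.95/9.35e-06 = 4.225e+05 d.
K_eq = L / Σ(b_i/K_i) = 23.59 / 4.225e+05 = 5.584e-05 m/day.
Q = K_eq · A · (Δh/L) = 5.584e-05 × 1960 × (7.05/23.59) = 0.03271 m³/day.

0.0327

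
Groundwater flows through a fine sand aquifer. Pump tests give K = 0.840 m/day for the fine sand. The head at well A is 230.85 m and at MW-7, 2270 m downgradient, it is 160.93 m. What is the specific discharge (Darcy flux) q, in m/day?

0.0259

Hydraulic gradient i = (230.85 − 160.93) / 2270 = 69.92 / 2270 = 0.03080.
Specific discharge q = K · i = 0.8400 × 0.03080 = 0.02587 m/day.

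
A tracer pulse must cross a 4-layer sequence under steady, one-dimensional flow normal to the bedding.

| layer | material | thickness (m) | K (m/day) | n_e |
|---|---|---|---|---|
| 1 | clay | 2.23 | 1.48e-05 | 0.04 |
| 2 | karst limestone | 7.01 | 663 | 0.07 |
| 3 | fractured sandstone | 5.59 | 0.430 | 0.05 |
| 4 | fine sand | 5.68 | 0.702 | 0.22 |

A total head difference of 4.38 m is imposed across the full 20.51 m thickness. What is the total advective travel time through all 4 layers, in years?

With flow normal to the layers, continuity requires the same specific discharge q through every layer.
Σ(b_i/K_i) = 2.23/1.48e-05 + 7.01/663 + 5.59/0.430 + 5.68/0.702 = 1.507e+05 d.
q = Δh / Σ(b_i/K_i) = 4.38 / 1.507e+05 = 2.906e-05 m/day.
In each layer the seepage velocity is v_i = q/n_i, so the layer transit time is t_i = b_i·n_i / q:
  layer 1 (clay): t_1 = 2.23 × 0.04 / 2.906e-05 = 3069 d
  layer 2 (karst limestone): t_2 = 7.01 × 0.07 / 2.906e-05 = 16883 d
  layer 3 (fractured sandstone): t_3 = 5.59 × 0.05 / 2.906e-05 = 9616 d
  layer 4 (fine sand): t_4 = 5.68 × 0.22 / 2.906e-05 = 42993 d
Total t = Σ t_i = 72562 days = 198.7 years.

199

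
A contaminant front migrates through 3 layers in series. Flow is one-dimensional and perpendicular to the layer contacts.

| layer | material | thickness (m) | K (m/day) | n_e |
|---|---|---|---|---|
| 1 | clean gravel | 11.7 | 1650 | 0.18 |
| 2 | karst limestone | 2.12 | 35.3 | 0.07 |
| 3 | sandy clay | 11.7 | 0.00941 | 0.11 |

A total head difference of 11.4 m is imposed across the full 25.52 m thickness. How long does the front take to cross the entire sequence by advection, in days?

386

With flow normal to the layers, continuity requires the same specific discharge q through every layer.
Σ(b_i/K_i) = 11.7/1650 + 2.12/35.3 + 11.7/0.00941 = 1243 d.
q = Δh / Σ(b_i/K_i) = 11.4 / 1243 = 0.009168 m/day.
In each layer the seepage velocity is v_i = q/n_i, so the layer transit time is t_i = b_i·n_i / q:
  layer 1 (clean gravel): t_1 = 11.7 × 0.18 / 0.009168 = 229.7 d
  layer 2 (karst limestone): t_2 = 2.12 × 0.07 / 0.009168 = 16.19 d
  layer 3 (sandy clay): t_3 = 11.7 × 0.11 / 0.009168 = 140.4 d
Total t = Σ t_i = 386.3 days.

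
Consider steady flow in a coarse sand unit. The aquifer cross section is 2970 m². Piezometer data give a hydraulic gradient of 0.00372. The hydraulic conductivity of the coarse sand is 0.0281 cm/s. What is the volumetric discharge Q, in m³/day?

268

Convert K: 0.0281 cm/s × 864 = 24.28 m/day.
Hydraulic gradient i = 0.00372.
Darcy's law: Q = K · A · i = 24.28 × 2970 × 0.003720 = 268.2 m³/day.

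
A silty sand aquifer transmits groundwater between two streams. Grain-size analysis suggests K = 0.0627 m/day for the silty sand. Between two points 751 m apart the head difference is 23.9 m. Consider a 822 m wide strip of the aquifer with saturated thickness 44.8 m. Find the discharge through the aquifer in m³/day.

Cross-sectional area A = 822 × 44.8 = 36826 m².
Hydraulic gradient i = Δh / L = 23.9 / 751 = 0.03182.
Darcy's law: Q = K · A · i = 0.06270 × 36826 × 0.03182 = 73.48 m³/day.

73.5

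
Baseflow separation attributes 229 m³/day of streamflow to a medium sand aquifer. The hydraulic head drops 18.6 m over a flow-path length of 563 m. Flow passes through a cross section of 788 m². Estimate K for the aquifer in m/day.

8.80

Hydraulic gradient i = Δh / L = 18.6 / 563 = 0.03304.
From Q = K·A·i, K = Q / (A·i) = 229 / (788.0 × 0.03304) = 8.796 m/day.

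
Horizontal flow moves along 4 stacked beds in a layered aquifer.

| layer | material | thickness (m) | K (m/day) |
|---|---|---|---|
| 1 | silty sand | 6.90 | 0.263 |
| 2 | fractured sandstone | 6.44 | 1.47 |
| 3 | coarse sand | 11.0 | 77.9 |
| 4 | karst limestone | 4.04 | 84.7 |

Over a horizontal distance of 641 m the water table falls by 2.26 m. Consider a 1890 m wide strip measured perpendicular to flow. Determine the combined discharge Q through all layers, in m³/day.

Flow is parallel to layering, so each bed carries its own Darcy discharge and the transmissivities add.
Σ(K_i·b_i) = 0.263×6.90 + 1.47×6.44 + 77.9×11.0 + 84.7×4.04 = 1210 m²/day.
Hydraulic gradient i = Δh / L = 2.26 / 641 = 0.003526.
Q = Σ(K_i·b_i) · W · i = 1210 × 1890 × 0.003526 = 8065 m³/day.

8070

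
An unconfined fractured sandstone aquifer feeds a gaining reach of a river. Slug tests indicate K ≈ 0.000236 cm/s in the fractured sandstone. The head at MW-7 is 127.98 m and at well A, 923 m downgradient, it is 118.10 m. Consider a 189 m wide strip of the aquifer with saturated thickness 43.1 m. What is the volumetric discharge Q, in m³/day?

17.8

Convert K: 0.000236 cm/s × 864 = 0.2039 m/day.
Cross-sectional area A = 189 × 43.1 = 8146 m².
Hydraulic gradient i = (127.98 − 118.10) / 923 = 9.88 / 923 = 0.01070.
Darcy's law: Q = K · A · i = 0.2039 × 8146 × 0.01070 = 17.78 m³/day.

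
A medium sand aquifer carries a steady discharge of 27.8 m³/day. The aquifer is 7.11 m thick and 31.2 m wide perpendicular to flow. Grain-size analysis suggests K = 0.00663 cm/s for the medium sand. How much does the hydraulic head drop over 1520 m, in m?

33.3

Convert K: 0.00663 cm/s × 864 = 5.728 m/day.
Cross-sectional area A = 31.2 × 7.11 = 221.8 m².
From Q = K·A·i, i = Q / (K·A) = 27.8 / (5.728 × 221.8) = 0.02188.
Head loss Δh = i · L = 0.02188 × 1520 = 33.25 m.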